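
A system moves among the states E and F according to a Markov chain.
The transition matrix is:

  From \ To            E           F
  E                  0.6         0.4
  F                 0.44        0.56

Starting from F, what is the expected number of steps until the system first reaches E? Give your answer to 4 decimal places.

Let t(s) be the expected number of steps to first reach E from state s, with t(E) = 0. Conditioning on the first step:
t(F) = 1 + 0.56·t(F)
Solving: t(F) = 2.2727.
Expected steps from F to E: 2.2727.

2.2727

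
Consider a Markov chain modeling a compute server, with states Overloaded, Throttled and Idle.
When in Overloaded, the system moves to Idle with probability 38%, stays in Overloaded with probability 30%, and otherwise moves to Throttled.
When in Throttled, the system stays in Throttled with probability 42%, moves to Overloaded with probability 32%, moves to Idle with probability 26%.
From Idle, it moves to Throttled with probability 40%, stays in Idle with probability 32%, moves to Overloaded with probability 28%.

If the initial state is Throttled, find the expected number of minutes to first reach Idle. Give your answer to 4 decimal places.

Let t(s) be the expected number of minutes to first reach Idle from state s, with t(Idle) = 0. Conditioning on the first minute:
t(Overloaded) = 1 + 0.3·t(Overloaded) + 0.32·t(Throttled)
t(Throttled) = 1 + 0.32·t(Overloaded) + 0.42·t(Throttled)
Solving: t(Overloaded) = 2.9644, t(Throttled) = 3.3597.
Expected minutes from Throttled to Idle: 3.3597.

3.3597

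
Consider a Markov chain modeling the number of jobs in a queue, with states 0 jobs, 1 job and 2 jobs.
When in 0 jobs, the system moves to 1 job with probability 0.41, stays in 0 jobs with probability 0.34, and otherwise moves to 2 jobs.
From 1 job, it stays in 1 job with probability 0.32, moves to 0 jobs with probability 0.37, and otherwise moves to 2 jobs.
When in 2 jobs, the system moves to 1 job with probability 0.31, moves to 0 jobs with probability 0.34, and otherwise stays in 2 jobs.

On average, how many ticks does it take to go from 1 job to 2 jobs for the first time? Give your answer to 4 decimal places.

3.4668

Let t(s) be the expected number of ticks to first reach 2 jobs from state s, with t(2 jobs) = 0. Conditioning on the first tick:
t(0 jobs) = 1 + 0.34·t(0 jobs) + 0.41·t(1 job)
t(1 job) = 1 + 0.37·t(0 jobs) + 0.32·t(1 job)
Solving: t(0 jobs) = 3.6688, t(1 job) = 3.4668.
Expected ticks from 1 job to 2 jobs: 3.4668.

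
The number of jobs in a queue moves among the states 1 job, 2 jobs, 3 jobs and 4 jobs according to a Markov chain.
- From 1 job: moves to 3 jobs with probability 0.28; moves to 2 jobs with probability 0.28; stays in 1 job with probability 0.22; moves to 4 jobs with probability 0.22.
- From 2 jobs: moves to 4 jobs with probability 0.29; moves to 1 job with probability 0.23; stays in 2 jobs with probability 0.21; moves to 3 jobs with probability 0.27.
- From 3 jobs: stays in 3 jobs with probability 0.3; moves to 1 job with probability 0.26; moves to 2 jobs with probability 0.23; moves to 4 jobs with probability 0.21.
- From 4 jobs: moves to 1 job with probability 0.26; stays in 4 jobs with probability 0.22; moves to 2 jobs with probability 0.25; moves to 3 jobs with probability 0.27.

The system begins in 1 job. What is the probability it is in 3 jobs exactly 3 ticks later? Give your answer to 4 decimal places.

0.2808

Propagate the distribution vector 3 ticks from 1 job.
After 0 ticks: (1.0000, 0.0000, 0.0000, 0.0000)
After 1 tick: (0.2200, 0.2800, 0.2800, 0.2200)
After 2 ticks: (0.2428, 0.2398, 0.2806, 0.2368)
After 3 ticks: (0.2431, 0.2421, 0.2808, 0.2340)
P(in 3 jobs after 3 ticks) = 0.2808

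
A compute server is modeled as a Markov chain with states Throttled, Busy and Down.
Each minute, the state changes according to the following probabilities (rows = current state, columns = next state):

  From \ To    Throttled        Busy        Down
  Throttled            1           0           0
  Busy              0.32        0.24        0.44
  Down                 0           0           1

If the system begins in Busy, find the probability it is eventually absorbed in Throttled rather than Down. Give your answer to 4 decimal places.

0.4211

Let h(s) be the probability of absorption at Throttled starting from transient state s. Then h(Throttled) = 1 and h(Down) = 0. By first-step analysis:
h(Busy) = 0.32·1 + 0.24·h(Busy) + 0.44·0
Solving: h(Busy) = 0.4211.
Starting from Busy, the probability is 0.4211.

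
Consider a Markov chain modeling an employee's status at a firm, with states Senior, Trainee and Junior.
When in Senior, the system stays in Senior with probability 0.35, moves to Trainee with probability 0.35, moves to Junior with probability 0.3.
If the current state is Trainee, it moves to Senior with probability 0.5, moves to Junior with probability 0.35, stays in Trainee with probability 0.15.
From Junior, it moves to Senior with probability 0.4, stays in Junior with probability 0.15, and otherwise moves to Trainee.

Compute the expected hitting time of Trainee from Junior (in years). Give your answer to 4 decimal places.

2.4277

Let t(s) be the expected number of years to first reach Trainee from state s, with t(Trainee) = 0. Conditioning on the first year:
t(Senior) = 1 + 0.35·t(Senior) + 0.3·t(Junior)
t(Junior) = 1 + 0.4·t(Senior) + 0.15·t(Junior)
Solving: t(Senior) = 2.6590, t(Junior) = 2.4277.
Expected years from Junior to Trainee: 2.4277.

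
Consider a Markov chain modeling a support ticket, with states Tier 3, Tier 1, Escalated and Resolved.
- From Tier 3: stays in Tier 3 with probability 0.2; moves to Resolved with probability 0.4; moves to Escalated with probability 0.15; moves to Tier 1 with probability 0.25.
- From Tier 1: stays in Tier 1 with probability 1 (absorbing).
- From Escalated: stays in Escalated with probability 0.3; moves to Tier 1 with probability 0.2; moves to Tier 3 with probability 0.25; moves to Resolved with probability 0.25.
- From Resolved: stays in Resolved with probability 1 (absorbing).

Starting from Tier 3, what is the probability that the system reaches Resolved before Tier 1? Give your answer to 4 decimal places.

0.6077

Let h(s) be the probability of absorption at Resolved starting from transient state s. Then h(Resolved) = 1 and h(Tier 1) = 0. By first-step analysis:
h(Tier 3) = 0.2·h(Tier 3) + 0.25·0 + 0.15·h(Escalated) + 0.4·1
h(Escalated) = 0.25·h(Tier 3) + 0.2·0 + 0.3·h(Escalated) + 0.25·1
Solving: h(Tier 3) = 0.6077, h(Escalated) = 0.5742.
Starting from Tier 3, the probability is 0.6077.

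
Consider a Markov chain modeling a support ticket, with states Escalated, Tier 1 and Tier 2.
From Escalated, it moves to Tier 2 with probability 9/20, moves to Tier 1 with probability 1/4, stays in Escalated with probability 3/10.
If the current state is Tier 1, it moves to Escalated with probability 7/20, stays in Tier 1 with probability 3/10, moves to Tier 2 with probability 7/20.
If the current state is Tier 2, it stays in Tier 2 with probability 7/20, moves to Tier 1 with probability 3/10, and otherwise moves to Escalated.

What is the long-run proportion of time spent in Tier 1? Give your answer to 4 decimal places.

Let the stationary distribution be π with π = πP and π_1 + π_2 + π_3 = 1.
π_1 = 0.3·π_1 + 0.35·π_2 + 0.35·π_3
π_2 = 0.25·π_1 + 0.3·π_2 + 0.3·π_3
Solving with the normalization constraint gives π = (0.3333, 0.2833, 0.3833).
So the stationary probability of Tier 1 is 0.2833.

0.2833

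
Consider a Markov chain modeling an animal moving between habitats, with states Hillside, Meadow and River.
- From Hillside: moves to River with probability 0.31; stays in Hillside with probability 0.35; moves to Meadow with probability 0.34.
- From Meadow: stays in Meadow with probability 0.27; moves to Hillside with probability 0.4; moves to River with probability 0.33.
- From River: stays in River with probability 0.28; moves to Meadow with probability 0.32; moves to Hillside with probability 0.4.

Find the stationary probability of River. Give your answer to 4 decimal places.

0.3070

Let the stationary distribution be π with π = πP and π_1 + π_2 + π_3 = 1.
π_1 = 0.35·π_1 + 0.4·π_2 + 0.4·π_3
π_2 = 0.34·π_1 + 0.27·π_2 + 0.32·π_3
Solving with the normalization constraint gives π = (0.3810, 0.3120, 0.3070).
So the stationary probability of River is 0.3070.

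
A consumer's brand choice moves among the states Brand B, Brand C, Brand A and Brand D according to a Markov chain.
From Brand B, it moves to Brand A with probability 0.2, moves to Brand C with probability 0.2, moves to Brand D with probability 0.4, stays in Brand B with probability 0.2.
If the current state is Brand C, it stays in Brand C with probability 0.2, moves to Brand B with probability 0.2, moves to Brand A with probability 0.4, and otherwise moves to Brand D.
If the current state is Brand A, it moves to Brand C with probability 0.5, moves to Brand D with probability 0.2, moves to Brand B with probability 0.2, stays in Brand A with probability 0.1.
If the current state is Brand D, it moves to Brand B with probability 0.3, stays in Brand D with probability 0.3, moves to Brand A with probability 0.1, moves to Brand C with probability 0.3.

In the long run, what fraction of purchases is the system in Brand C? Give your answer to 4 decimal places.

Let the stationary distribution be π with π = πP and π_1 + π_2 + π_3 + π_4 = 1.
π_1 = 0.2·π_1 + 0.2·π_2 + 0.2·π_3 + 0.3·π_4
π_2 = 0.2·π_1 + 0.2·π_2 + 0.5·π_3 + 0.3·π_4
π_3 = 0.2·π_1 + 0.4·π_2 + 0.1·π_3 + 0.1·π_4
Solving with the normalization constraint gives π = (0.2273, 0.2902, 0.2098, 0.2727).
So the stationary probability of Brand C is 0.2902.

0.2902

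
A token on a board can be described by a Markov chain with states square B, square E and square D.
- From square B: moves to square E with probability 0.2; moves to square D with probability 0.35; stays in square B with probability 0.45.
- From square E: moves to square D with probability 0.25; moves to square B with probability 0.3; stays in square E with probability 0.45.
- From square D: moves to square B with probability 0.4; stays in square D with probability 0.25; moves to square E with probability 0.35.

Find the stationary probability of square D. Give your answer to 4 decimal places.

Let the stationary distribution be π with π = πP and π_1 + π_2 + π_3 = 1.
π_1 = 0.45·π_1 + 0.3·π_2 + 0.4·π_3
π_2 = 0.2·π_1 + 0.45·π_2 + 0.35·π_3
Solving with the normalization constraint gives π = (0.3869, 0.3244, 0.2887).
So the stationary probability of square D is 0.2887.

0.2887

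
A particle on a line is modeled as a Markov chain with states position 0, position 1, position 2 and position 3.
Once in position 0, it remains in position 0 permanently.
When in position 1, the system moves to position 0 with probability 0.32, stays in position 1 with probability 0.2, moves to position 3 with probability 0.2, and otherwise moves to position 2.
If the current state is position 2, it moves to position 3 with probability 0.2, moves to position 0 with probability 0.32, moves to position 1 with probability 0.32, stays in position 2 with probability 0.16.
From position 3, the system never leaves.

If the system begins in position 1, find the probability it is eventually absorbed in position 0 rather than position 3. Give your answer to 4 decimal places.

0.6154

Let h(s) be the probability of absorption at position 0 starting from transient state s. Then h(position 0) = 1 and h(position 3) = 0. By first-step analysis:
h(position 1) = 0.32·1 + 0.2·h(position 1) + 0.28·h(position 2) + 0.2·0
h(position 2) = 0.32·1 + 0.32·h(position 1) + 0.16·h(position 2) + 0.2·0
Solving: h(position 1) = 0.6154, h(position 2) = 0.6154.
Starting from position 1, the probability is 0.6154.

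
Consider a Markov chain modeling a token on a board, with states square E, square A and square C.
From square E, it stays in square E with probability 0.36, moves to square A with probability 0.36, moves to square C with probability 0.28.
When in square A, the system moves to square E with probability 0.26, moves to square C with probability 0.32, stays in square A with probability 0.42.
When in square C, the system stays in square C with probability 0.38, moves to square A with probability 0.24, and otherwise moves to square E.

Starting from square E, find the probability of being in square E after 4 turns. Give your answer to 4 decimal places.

0.3323

Propagate the distribution vector 4 turns from square E.
After 0 turns: (1.0000, 0.0000, 0.0000)
After 1 turn: (0.3600, 0.3600, 0.2800)
After 2 turns: (0.3296, 0.3480, 0.3224)
After 3 turns: (0.3316, 0.3422, 0.3262)
After 4 turns: (0.3323, 0.3414, 0.3263)
P(in square E after 4 turns) = 0.3323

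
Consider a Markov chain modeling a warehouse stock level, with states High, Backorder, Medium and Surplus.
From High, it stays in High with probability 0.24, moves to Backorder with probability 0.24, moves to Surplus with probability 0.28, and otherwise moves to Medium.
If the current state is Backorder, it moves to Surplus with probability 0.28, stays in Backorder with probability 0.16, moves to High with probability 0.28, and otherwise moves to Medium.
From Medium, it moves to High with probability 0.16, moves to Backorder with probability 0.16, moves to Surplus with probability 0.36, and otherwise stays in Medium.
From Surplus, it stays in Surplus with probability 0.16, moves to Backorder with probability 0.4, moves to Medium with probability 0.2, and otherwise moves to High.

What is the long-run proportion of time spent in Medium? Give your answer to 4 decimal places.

0.2597

Let the stationary distribution be π with π = πP and π_1 + π_2 + π_3 + π_4 = 1.
π_1 = 0.24·π_1 + 0.28·π_2 + 0.16·π_3 + 0.24·π_4
π_2 = 0.24·π_1 + 0.16·π_2 + 0.16·π_3 + 0.4·π_4
π_3 = 0.24·π_1 + 0.28·π_2 + 0.32·π_3 + 0.2·π_4
Solving with the normalization constraint gives π = (0.2289, 0.2428, 0.2597, 0.2686).
So the stationary probability of Medium is 0.2597.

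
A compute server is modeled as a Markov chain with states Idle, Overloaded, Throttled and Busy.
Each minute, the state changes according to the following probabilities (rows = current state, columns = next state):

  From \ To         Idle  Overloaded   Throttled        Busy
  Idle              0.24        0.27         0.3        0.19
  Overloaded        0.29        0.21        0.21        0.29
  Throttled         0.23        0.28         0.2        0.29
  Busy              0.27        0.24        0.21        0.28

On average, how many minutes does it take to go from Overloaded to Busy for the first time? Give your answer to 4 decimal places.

Let t(s) be the expected number of minutes to first reach Busy from state s, with t(Busy) = 0. Conditioning on the first minute:
t(Idle) = 1 + 0.24·t(Idle) + 0.27·t(Overloaded) + 0.3·t(Throttled)
t(Overloaded) = 1 + 0.29·t(Idle) + 0.21·t(Overloaded) + 0.21·t(Throttled)
t(Throttled) = 1 + 0.23·t(Idle) + 0.28·t(Overloaded) + 0.2·t(Throttled)
Solving: t(Idle) = 4.1515, t(Overloaded) = 3.7921, t(Throttled) = 3.7708.
Expected minutes from Overloaded to Busy: 3.7921.

3.7921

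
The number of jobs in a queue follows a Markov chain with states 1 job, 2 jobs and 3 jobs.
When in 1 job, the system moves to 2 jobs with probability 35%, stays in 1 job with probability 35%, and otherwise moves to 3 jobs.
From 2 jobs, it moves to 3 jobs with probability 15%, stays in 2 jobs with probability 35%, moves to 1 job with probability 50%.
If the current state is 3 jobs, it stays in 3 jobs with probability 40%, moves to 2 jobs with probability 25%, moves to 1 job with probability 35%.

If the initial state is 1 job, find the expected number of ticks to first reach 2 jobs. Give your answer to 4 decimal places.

3.1579

Let t(s) be the expected number of ticks to first reach 2 jobs from state s, with t(2 jobs) = 0. Conditioning on the first tick:
t(1 job) = 1 + 0.35·t(1 job) + 0.3·t(3 jobs)
t(3 jobs) = 1 + 0.35·t(1 job) + 0.4·t(3 jobs)
Solving: t(1 job) = 3.1579, t(3 jobs) = 3.5088.
Expected ticks from 1 job to 2 jobs: 3.1579.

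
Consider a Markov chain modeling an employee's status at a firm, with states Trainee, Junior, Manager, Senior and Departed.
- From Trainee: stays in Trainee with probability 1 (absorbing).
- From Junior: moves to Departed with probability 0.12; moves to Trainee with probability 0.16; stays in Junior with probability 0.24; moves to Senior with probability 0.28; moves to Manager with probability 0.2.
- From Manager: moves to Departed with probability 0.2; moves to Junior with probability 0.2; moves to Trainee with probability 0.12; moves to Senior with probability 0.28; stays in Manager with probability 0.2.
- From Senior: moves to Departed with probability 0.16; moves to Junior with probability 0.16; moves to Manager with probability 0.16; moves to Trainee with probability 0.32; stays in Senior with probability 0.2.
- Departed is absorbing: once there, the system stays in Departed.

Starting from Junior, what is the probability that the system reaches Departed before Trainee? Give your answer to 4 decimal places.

0.4288

Let h(s) be the probability of absorption at Departed starting from transient state s. Then h(Departed) = 1 and h(Trainee) = 0. By first-step analysis:
h(Junior) = 0.16·0 + 0.24·h(Junior) + 0.2·h(Manager) + 0.28·h(Senior) + 0.12·1
h(Manager) = 0.12·0 + 0.2·h(Junior) + 0.2·h(Manager) + 0.28·h(Senior) + 0.2·1
h(Senior) = 0.32·0 + 0.16·h(Junior) + 0.16·h(Manager) + 0.2·h(Senior) + 0.16·1
Solving: h(Junior) = 0.4288, h(Manager) = 0.4916, h(Senior) = 0.3841.
Starting from Junior, the probability is 0.4288.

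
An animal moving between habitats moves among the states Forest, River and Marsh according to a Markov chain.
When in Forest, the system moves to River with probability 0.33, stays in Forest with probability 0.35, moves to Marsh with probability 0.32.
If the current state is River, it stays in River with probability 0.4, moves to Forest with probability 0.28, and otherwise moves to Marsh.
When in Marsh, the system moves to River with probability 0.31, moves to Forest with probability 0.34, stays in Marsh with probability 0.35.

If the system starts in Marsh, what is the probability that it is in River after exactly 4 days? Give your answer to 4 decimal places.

Propagate the distribution vector 4 days from Marsh.
After 0 days: (0.0000, 0.0000, 1.0000)
After 1 day: (0.3400, 0.3100, 0.3500)
After 2 days: (0.3248, 0.3447, 0.3305)
After 3 days: (0.3226, 0.3475, 0.3299)
After 4 days: (0.3224, 0.3477, 0.3299)
P(in River after 4 days) = 0.3477

0.3477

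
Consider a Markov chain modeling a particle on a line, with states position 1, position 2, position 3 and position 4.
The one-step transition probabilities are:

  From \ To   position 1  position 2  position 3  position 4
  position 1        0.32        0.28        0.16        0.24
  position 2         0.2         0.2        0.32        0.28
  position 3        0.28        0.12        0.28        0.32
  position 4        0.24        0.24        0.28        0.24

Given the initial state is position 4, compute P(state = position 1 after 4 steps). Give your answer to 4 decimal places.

Propagate the distribution vector 4 steps from position 4.
After 0 steps: (0.0000, 0.0000, 0.0000, 1.0000)
After 1 step: (0.2400, 0.2400, 0.2800, 0.2400)
After 2 steps: (0.2608, 0.2064, 0.2608, 0.2720)
After 3 steps: (0.2630, 0.2109, 0.2570, 0.2691)
After 4 steps: (0.2629, 0.2113, 0.2569, 0.2690)
P(in position 1 after 4 steps) = 0.2629

0.2629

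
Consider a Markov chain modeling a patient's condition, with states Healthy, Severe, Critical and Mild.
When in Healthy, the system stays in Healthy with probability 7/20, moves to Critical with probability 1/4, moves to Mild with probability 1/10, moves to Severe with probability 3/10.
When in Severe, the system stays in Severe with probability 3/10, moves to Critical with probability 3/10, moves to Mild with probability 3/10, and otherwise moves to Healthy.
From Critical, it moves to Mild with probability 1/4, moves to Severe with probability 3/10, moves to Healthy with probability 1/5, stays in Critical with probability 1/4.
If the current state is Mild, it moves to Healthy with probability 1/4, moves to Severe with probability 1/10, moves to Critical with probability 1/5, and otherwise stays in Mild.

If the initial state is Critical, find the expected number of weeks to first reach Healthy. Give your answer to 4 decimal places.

Let t(s) be the expected number of weeks to first reach Healthy from state s, with t(Healthy) = 0. Conditioning on the first week:
t(Severe) = 1 + 0.3·t(Severe) + 0.3·t(Critical) + 0.3·t(Mild)
t(Critical) = 1 + 0.3·t(Severe) + 0.25·t(Critical) + 0.25·t(Mild)
t(Mild) = 1 + 0.1·t(Severe) + 0.2·t(Critical) + 0.45·t(Mild)
Solving: t(Severe) = 5.6800, t(Critical) = 5.1840, t(Mild) = 4.7360.
Expected weeks from Critical to Healthy: 5.1840.

5.1840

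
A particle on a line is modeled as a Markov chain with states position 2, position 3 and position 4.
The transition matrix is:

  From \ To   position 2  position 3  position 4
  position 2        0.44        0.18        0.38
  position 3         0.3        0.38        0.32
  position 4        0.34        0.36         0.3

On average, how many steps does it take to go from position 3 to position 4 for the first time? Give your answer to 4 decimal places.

2.9332

Let t(s) be the expected number of steps to first reach position 4 from state s, with t(position 4) = 0. Conditioning on the first step:
t(position 2) = 1 + 0.44·t(position 2) + 0.18·t(position 3)
t(position 3) = 1 + 0.3·t(position 2) + 0.38·t(position 3)
Solving: t(position 2) = 2.7285, t(position 3) = 2.9332.
Expected steps from position 3 to position 4: 2.9332.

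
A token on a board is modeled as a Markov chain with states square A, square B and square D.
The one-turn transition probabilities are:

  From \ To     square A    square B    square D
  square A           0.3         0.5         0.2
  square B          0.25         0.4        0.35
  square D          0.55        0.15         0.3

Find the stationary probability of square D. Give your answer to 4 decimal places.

0.2830

Let the stationary distribution be π with π = πP and π_1 + π_2 + π_3 = 1.
π_1 = 0.3·π_1 + 0.25·π_2 + 0.55·π_3
π_2 = 0.5·π_1 + 0.4·π_2 + 0.15·π_3
Solving with the normalization constraint gives π = (0.3525, 0.3645, 0.2830).
So the stationary probability of square D is 0.2830.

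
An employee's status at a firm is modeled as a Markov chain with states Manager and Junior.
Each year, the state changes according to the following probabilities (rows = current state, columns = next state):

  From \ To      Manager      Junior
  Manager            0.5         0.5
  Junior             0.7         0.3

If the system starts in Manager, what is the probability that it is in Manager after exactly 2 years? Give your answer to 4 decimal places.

0.6000

Sum over the intermediate state after 1 year:
P = P(Manager→Manager)·P(Manager→Manager) + P(Manager→Junior)·P(Junior→Manager)
  = 0.5×0.5 + 0.5×0.7
  = 0.2500 + 0.3500 = 0.6000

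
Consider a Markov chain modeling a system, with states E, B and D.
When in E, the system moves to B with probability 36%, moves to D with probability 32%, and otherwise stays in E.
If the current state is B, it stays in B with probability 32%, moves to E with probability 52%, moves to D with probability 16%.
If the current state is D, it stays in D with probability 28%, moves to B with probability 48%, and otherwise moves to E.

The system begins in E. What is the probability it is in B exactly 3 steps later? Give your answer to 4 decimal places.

Propagate the distribution vector 3 steps from E.
After 0 steps: (1.0000, 0.0000, 0.0000)
After 1 step: (0.3200, 0.3600, 0.3200)
After 2 steps: (0.3664, 0.3840, 0.2496)
After 3 steps: (0.3768, 0.3746, 0.2486)
P(in B after 3 steps) = 0.3746

0.3746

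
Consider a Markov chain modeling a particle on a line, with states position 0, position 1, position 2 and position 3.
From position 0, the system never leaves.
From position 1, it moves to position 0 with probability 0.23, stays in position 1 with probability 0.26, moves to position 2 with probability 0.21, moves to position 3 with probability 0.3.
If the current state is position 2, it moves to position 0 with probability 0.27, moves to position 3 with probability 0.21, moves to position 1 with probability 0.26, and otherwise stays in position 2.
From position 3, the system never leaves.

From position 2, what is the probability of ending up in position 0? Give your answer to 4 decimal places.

0.5266

Let h(s) be the probability of absorption at position 0 starting from transient state s. Then h(position 0) = 1 and h(position 3) = 0. By first-step analysis:
h(position 1) = 0.23·1 + 0.26·h(position 1) + 0.21·h(position 2) + 0.3·0
h(position 2) = 0.27·1 + 0.26·h(position 1) + 0.26·h(position 2) + 0.21·0
Solving: h(position 1) = 0.4602, h(position 2) = 0.5266.
Starting from position 2, the probability is 0.5266.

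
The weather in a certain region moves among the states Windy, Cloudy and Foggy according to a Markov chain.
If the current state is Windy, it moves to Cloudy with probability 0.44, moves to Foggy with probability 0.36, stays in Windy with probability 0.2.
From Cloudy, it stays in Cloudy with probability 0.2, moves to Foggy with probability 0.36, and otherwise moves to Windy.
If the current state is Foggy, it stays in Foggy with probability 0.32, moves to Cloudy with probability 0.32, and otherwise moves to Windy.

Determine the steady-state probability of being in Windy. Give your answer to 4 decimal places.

Let the stationary distribution be π with π = πP and π_1 + π_2 + π_3 = 1.
π_1 = 0.2·π_1 + 0.44·π_2 + 0.36·π_3
π_2 = 0.44·π_1 + 0.2·π_2 + 0.32·π_3
Solving with the normalization constraint gives π = (0.3325, 0.3213, 0.3462).
So the stationary probability of Windy is 0.3325.

0.3325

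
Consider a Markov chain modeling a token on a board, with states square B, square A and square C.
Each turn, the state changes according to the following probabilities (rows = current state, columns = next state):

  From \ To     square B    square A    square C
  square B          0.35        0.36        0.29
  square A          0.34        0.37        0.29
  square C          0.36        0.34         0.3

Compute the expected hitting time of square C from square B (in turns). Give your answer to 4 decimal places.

Let t(s) be the expected number of turns to first reach square C from state s, with t(square C) = 0. Conditioning on the first turn:
t(square B) = 1 + 0.35·t(square B) + 0.36·t(square A)
t(square A) = 1 + 0.34·t(square B) + 0.37·t(square A)
Solving: t(square B) = 3.4483, t(square A) = 3.4483.
Expected turns from square B to square C: 3.4483.

3.4483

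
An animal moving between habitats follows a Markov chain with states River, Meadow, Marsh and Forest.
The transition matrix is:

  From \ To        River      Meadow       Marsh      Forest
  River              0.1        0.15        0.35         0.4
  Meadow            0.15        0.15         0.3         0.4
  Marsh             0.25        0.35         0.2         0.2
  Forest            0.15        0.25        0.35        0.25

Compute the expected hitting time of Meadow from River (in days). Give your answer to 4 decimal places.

Let t(s) be the expected number of days to first reach Meadow from state s, with t(Meadow) = 0. Conditioning on the first day:
t(River) = 1 + 0.1·t(River) + 0.35·t(Marsh) + 0.4·t(Forest)
t(Marsh) = 1 + 0.25·t(River) + 0.2·t(Marsh) + 0.2·t(Forest)
t(Forest) = 1 + 0.15·t(River) + 0.35·t(Marsh) + 0.25·t(Forest)
Solving: t(River) = 4.1604, t(Marsh) = 3.4998, t(Forest) = 3.7987.
Expected days from River to Meadow: 4.1604.

4.1604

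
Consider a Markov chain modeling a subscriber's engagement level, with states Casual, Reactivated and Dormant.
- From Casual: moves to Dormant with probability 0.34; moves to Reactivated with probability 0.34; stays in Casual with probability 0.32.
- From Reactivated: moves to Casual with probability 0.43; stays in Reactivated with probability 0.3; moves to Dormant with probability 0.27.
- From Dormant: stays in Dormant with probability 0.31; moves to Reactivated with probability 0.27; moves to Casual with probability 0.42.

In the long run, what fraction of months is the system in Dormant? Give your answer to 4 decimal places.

0.3093

Let the stationary distribution be π with π = πP and π_1 + π_2 + π_3 = 1.
π_1 = 0.32·π_1 + 0.43·π_2 + 0.42·π_3
π_2 = 0.34·π_1 + 0.3·π_2 + 0.27·π_3
Solving with the normalization constraint gives π = (0.3846, 0.3061, 0.3093).
So the stationary probability of Dormant is 0.3093.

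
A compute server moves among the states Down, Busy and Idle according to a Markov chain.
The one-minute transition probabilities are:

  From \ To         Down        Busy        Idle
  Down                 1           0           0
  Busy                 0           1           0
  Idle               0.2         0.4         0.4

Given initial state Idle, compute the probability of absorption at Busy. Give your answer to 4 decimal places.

Let h(s) be the probability of absorption at Busy starting from transient state s. Then h(Busy) = 1 and h(Down) = 0. By first-step analysis:
h(Idle) = 0.2·0 + 0.4·1 + 0.4·h(Idle)
Solving: h(Idle) = 0.6667.
Starting from Idle, the probability is 0.6667.

0.6667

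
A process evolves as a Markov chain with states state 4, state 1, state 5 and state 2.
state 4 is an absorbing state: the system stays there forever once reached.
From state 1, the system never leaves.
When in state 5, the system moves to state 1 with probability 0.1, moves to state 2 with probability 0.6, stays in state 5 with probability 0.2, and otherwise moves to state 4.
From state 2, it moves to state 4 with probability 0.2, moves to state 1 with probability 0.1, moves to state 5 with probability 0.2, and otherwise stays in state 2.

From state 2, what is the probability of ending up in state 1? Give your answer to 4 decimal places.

Let h(s) be the probability of absorption at state 1 starting from transient state s. Then h(state 1) = 1 and h(state 4) = 0. By first-step analysis:
h(state 5) = 0.1·0 + 0.1·1 + 0.2·h(state 5) + 0.6·h(state 2)
h(state 2) = 0.2·0 + 0.1·1 + 0.2·h(state 5) + 0.5·h(state 2)
Solving: h(state 5) = 0.3929, h(state 2) = 0.3571.
Starting from state 2, the probability is 0.3571.

0.3571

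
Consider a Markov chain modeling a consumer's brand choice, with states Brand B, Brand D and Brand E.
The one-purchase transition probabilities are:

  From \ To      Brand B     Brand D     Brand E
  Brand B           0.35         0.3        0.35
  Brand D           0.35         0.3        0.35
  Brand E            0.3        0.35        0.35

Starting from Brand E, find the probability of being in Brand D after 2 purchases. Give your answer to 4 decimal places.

Sum over the intermediate state after 1 purchase:
P = P(Brand E→Brand B)·P(Brand B→Brand D) + P(Brand E→Brand D)·P(Brand D→Brand D) + P(Brand E→Brand E)·P(Brand E→Brand D)
  = 0.3×0.3 + 0.35×0.3 + 0.35×0.35
  = 0.0900 + 0.1050 + 0.1225 = 0.3175

0.3175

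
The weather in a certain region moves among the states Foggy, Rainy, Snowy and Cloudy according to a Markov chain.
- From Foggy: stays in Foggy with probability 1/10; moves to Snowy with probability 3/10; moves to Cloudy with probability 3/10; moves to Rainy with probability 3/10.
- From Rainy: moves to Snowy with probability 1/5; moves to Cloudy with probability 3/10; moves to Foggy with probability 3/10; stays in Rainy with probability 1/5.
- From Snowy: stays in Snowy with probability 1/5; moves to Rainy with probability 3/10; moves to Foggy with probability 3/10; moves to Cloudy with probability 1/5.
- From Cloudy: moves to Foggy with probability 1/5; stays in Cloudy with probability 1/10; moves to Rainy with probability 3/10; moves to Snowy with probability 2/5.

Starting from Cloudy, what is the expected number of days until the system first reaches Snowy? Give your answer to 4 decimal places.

Let t(s) be the expected number of days to first reach Snowy from state s, with t(Snowy) = 0. Conditioning on the first day:
t(Foggy) = 1 + 0.1·t(Foggy) + 0.3·t(Rainy) + 0.3·t(Cloudy)
t(Rainy) = 1 + 0.3·t(Foggy) + 0.2·t(Rainy) + 0.3·t(Cloudy)
t(Cloudy) = 1 + 0.2·t(Foggy) + 0.3·t(Rainy) + 0.1·t(Cloudy)
Solving: t(Foggy) = 3.3588, t(Rainy) = 3.6641, t(Cloudy) = 3.0789.
Expected days from Cloudy to Snowy: 3.0789.

3.0789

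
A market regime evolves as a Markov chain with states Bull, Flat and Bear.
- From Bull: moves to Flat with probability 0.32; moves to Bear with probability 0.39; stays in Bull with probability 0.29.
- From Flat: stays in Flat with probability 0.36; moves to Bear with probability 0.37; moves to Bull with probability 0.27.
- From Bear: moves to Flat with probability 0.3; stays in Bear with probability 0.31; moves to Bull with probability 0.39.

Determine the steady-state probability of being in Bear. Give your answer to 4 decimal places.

Let the stationary distribution be π with π = πP and π_1 + π_2 + π_3 = 1.
π_1 = 0.29·π_1 + 0.27·π_2 + 0.39·π_3
π_2 = 0.32·π_1 + 0.36·π_2 + 0.3·π_3
Solving with the normalization constraint gives π = (0.3190, 0.3259, 0.3551).
So the stationary probability of Bear is 0.3551.

0.3551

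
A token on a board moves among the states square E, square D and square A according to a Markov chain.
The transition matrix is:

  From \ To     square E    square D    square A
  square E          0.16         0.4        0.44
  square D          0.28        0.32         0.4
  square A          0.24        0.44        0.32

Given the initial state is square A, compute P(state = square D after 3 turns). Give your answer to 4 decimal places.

0.3852

Propagate the distribution vector 3 turns from square A.
After 0 turns: (0.0000, 0.0000, 1.0000)
After 1 turn: (0.2400, 0.4400, 0.3200)
After 2 turns: (0.2384, 0.3776, 0.3840)
After 3 turns: (0.2360, 0.3852, 0.3788)
P(in square D after 3 turns) = 0.3852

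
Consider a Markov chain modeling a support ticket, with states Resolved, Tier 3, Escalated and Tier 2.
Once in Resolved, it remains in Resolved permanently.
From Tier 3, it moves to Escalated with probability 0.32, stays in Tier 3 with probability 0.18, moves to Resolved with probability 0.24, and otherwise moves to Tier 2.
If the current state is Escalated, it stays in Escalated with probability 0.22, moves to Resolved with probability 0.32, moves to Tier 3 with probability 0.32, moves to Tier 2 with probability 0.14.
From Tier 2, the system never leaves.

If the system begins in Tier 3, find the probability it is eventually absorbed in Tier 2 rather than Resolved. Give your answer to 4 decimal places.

0.4609

Let h(s) be the probability of absorption at Tier 2 starting from transient state s. Then h(Tier 2) = 1 and h(Resolved) = 0. By first-step analysis:
h(Tier 3) = 0.24·0 + 0.18·h(Tier 3) + 0.32·h(Escalated) + 0.26·1
h(Escalated) = 0.32·0 + 0.32·h(Tier 3) + 0.22·h(Escalated) + 0.14·1
Solving: h(Tier 3) = 0.4609, h(Escalated) = 0.3686.
Starting from Tier 3, the probability is 0.4609.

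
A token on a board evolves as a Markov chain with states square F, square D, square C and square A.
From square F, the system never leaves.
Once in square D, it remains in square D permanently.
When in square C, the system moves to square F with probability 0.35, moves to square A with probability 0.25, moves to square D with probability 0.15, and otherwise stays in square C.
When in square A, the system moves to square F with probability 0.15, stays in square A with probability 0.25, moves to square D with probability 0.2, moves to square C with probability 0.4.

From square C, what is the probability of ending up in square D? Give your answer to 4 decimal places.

0.3514

Let h(s) be the probability of absorption at square D starting from transient state s. Then h(square D) = 1 and h(square F) = 0. By first-step analysis:
h(square C) = 0.35·0 + 0.15·1 + 0.25·h(square C) + 0.25·h(square A)
h(square A) = 0.15·0 + 0.2·1 + 0.4·h(square C) + 0.25·h(square A)
Solving: h(square C) = 0.3514, h(square A) = 0.4541.
Starting from square C, the probability is 0.3514.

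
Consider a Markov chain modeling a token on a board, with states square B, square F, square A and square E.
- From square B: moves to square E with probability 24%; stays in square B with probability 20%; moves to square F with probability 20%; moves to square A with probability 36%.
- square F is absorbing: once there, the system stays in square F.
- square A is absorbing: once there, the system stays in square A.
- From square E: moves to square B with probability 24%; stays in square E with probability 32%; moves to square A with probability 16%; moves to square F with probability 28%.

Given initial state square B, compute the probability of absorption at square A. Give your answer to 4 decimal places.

Let h(s) be the probability of absorption at square A starting from transient state s. Then h(square A) = 1 and h(square F) = 0. By first-step analysis:
h(square B) = 0.2·h(square B) + 0.2·0 + 0.36·1 + 0.24·h(square E)
h(square E) = 0.24·h(square B) + 0.28·0 + 0.16·1 + 0.32·h(square E)
Solving: h(square B) = 0.5822, h(square E) = 0.4408.
Starting from square B, the probability is 0.5822.

0.5822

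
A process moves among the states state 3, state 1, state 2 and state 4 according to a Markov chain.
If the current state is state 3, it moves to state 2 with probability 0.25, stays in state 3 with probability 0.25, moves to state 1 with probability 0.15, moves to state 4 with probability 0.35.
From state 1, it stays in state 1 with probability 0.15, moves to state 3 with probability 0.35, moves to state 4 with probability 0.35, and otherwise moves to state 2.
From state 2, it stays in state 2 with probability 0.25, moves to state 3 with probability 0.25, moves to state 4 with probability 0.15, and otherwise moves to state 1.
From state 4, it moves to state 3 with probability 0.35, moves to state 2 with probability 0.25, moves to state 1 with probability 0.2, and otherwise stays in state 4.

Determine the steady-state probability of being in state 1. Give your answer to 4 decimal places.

0.2090

Let the stationary distribution be π with π = πP and π_1 + π_2 + π_3 + π_4 = 1.
π_1 = 0.25·π_1 + 0.35·π_2 + 0.25·π_3 + 0.35·π_4
π_2 = 0.15·π_1 + 0.15·π_2 + 0.35·π_3 + 0.2·π_4
π_3 = 0.25·π_1 + 0.15·π_2 + 0.25·π_3 + 0.25·π_4
Solving with the normalization constraint gives π = (0.2974, 0.2090, 0.2291, 0.2645).
So the stationary probability of state 1 is 0.2090.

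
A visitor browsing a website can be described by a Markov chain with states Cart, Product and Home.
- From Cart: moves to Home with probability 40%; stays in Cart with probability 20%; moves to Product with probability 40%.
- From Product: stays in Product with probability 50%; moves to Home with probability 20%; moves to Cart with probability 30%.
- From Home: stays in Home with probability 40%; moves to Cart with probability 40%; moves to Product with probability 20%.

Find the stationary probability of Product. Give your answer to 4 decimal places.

0.3721

Let the stationary distribution be π with π = πP and π_1 + π_2 + π_3 = 1.
π_1 = 0.2·π_1 + 0.3·π_2 + 0.4·π_3
π_2 = 0.4·π_1 + 0.5·π_2 + 0.2·π_3
Solving with the normalization constraint gives π = (0.3023, 0.3721, 0.3256).
So the stationary probability of Product is 0.3721.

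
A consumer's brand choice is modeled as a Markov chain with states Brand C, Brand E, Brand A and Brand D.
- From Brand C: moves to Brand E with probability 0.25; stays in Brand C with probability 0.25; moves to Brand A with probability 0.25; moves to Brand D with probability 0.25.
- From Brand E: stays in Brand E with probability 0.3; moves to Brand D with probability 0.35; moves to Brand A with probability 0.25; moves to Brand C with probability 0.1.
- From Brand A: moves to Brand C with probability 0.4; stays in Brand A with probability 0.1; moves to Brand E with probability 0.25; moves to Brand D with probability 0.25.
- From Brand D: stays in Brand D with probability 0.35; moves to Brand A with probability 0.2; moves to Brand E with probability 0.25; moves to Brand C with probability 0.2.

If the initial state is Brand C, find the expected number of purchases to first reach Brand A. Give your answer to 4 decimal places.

Let t(s) be the expected number of purchases to first reach Brand A from state s, with t(Brand A) = 0. Conditioning on the first purchase:
t(Brand C) = 1 + 0.25·t(Brand C) + 0.25·t(Brand E) + 0.25·t(Brand D)
t(Brand E) = 1 + 0.1·t(Brand C) + 0.3·t(Brand E) + 0.35·t(Brand D)
t(Brand D) = 1 + 0.2·t(Brand C) + 0.25·t(Brand E) + 0.35·t(Brand D)
Solving: t(Brand C) = 4.2617, t(Brand E) = 4.2866, t(Brand D) = 4.4984.
Expected purchases from Brand C to Brand A: 4.2617.

4.2617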